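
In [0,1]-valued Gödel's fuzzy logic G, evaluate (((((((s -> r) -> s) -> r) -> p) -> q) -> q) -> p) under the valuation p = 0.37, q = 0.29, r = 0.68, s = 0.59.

(s -> r): 0.59 ≤ 0.68, so result = 1
((s -> r) -> s): 1 > 0.59, so result = 0.59
(((s -> r) -> s) -> r): 0.59 ≤ 0.68, so result = 1
((((s -> r) -> s) -> r) -> p): 1 > 0.37, so result = 0.37
(((((s -> r) -> s) -> r) -> p) -> q): 0.37 > 0.29, so result = 0.29
((((((s -> r) -> s) -> r) -> p) -> q) -> q): 0.29 ≤ 0.29, so result = 1
(((((((s -> r) -> s) -> r) -> p) -> q) -> q) -> p): 1 > 0.37, so result = 0.37

0.37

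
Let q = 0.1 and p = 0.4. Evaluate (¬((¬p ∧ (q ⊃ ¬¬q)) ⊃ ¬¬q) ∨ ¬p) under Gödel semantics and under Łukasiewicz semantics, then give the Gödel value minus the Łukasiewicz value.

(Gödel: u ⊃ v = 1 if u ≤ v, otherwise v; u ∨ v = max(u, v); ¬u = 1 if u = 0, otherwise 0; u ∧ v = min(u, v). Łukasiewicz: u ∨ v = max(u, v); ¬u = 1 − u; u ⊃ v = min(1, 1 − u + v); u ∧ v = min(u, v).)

-0.60

Gödel evaluation:
  ¬p: Gödel ¬ of 0.4 = 0 (operand ≠ 0)
  ¬q: Gödel ¬ of 0.1 = 0 (operand ≠ 0)
  ¬¬q: Gödel ¬ of 0 = 1 (operand is 0)
  (q ⊃ ¬¬q): 0.1 ≤ 1, so result = 1
  (¬p ∧ (q ⊃ ¬¬q)) = min(0, 1) = 0
  ¬q: Gödel ¬ of 0.1 = 0 (operand ≠ 0)
  ¬¬q: Gödel ¬ of 0 = 1 (operand is 0)
  ((¬p ∧ (q ⊃ ¬¬q)) ⊃ ¬¬q): 0 ≤ 1, so result = 1
  ¬((¬p ∧ (q ⊃ ¬¬q)) ⊃ ¬¬q): Gödel ¬ of 1 = 0 (operand ≠ 0)
  ¬p: Gödel ¬ of 0.4 = 0 (operand ≠ 0)
  (¬((¬p ∧ (q ⊃ ¬¬q)) ⊃ ¬¬q) ∨ ¬p) = max(0, 0) = 0
  Gödel value = 0
Łukasiewicz evaluation:
  ¬p: Łukasiewicz ¬ gives 1 − 0.4 = 0.6
  ¬q: Łukasiewicz ¬ gives 1 − 0.1 = 0.9
  ¬¬q: Łukasiewicz ¬ gives 1 − 0.9 = 0.1
  (q ⊃ ¬¬q): min(1, 1 − 0.1 + 0.1) = 1
  (¬p ∧ (q ⊃ ¬¬q)) = min(0.6, 1) = 0.6
  ¬q: Łukasiewicz ¬ gives 1 − 0.1 = 0.9
  ¬¬q: Łukasiewicz ¬ gives 1 − 0.9 = 0.1
  ((¬p ∧ (q ⊃ ¬¬q)) ⊃ ¬¬q): min(1, 1 − 0.6 + 0.1) = 0.5
  ¬((¬p ∧ (q ⊃ ¬¬q)) ⊃ ¬¬q): Łukasiewicz ¬ gives 1 − 0.5 = 0.5
  ¬p: Łukasiewicz ¬ gives 1 − 0.4 = 0.6
  (¬((¬p ∧ (q ⊃ ¬¬q)) ⊃ ¬¬q) ∨ ¬p) = max(0.5, 0.6) = 0.6
  Łukasiewicz value = 0.6
Difference: 0 − 0.6 = -0.60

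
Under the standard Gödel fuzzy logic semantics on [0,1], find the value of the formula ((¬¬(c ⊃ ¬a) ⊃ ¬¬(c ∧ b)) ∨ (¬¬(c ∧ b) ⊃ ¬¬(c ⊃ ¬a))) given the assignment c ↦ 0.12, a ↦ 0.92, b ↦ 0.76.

1.00

¬a: Gödel ¬ of 0.92 = 0 (operand ≠ 0)
(c ⊃ ¬a): 0.12 > 0, so result = 0
¬(c ⊃ ¬a): Gödel ¬ of 0 = 1 (operand is 0)
¬¬(c ⊃ ¬a): Gödel ¬ of 1 = 0 (operand ≠ 0)
(c ∧ b) = min(0.12, 0.76) = 0.12
¬(c ∧ b): Gödel ¬ of 0.12 = 0 (operand ≠ 0)
¬¬(c ∧ b): Gödel ¬ of 0 = 1 (operand is 0)
(¬¬(c ⊃ ¬a) ⊃ ¬¬(c ∧ b)): 0 ≤ 1, so result = 1
(c ∧ b) = min(0.12, 0.76) = 0.12
¬(c ∧ b): Gödel ¬ of 0.12 = 0 (operand ≠ 0)
¬¬(c ∧ b): Gödel ¬ of 0 = 1 (operand is 0)
¬a: Gödel ¬ of 0.92 = 0 (operand ≠ 0)
(c ⊃ ¬a): 0.12 > 0, so result = 0
¬(c ⊃ ¬a): Gödel ¬ of 0 = 1 (operand is 0)
¬¬(c ⊃ ¬a): Gödel ¬ of 1 = 0 (operand ≠ 0)
(¬¬(c ∧ b) ⊃ ¬¬(c ⊃ ¬a)): 1 > 0, so result = 0
((¬¬(c ⊃ ¬a) ⊃ ¬¬(c ∧ b)) ∨ (¬¬(c ∧ b) ⊃ ¬¬(c ⊃ ¬a))) = max(1, 0) = 1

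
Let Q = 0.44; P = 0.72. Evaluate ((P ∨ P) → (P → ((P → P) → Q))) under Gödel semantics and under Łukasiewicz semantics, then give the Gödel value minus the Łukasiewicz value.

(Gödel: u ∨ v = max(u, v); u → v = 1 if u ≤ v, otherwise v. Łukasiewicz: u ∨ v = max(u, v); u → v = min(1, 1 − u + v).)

-0.56

Gödel evaluation:
  (P ∨ P) = max(0.72, 0.72) = 0.72
  (P → P): 0.72 ≤ 0.72, so result = 1
  ((P → P) → Q): 1 > 0.44, so result = 0.44
  (P → ((P → P) → Q)): 0.72 > 0.44, so result = 0.44
  ((P ∨ P) → (P → ((P → P) → Q))): 0.72 > 0.44, so result = 0.44
  Gödel value = 0.44
Łukasiewicz evaluation:
  (P ∨ P) = max(0.72, 0.72) = 0.72
  (P → P): min(1, 1 − 0.72 + 0.72) = 1
  ((P → P) → Q): min(1, 1 − 1 + 0.44) = 0.44
  (P → ((P → P) → Q)): min(1, 1 − 0.72 + 0.44) = 0.72
  ((P ∨ P) → (P → ((P → P) → Q))): min(1, 1 − 0.72 + 0.72) = 1
  Łukasiewicz value = 1
Difference: 0.44 − 1 = -0.56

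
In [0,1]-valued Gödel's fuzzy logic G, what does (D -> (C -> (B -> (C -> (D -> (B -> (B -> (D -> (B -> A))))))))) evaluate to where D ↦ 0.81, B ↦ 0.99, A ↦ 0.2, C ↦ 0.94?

(B -> A): 0.99 > 0.2, so result = 0.2
(D -> (B -> A)): 0.81 > 0.2, so result = 0.2
(B -> (D -> (B -> A))): 0.99 > 0.2, so result = 0.2
(B -> (B -> (D -> (B -> A)))): 0.99 > 0.2, so result = 0.2
(D -> (B -> (B -> (D -> (B -> A))))): 0.81 > 0.2, so result = 0.2
(C -> (D -> (B -> (B -> (D -> (B -> A)))))): 0.94 > 0.2, so result = 0.2
(B -> (C -> (D -> (B -> (B -> (D -> (B -> A))))))): 0.99 > 0.2, so result = 0.2
(C -> (B -> (C -> (D -> (B -> (B -> (D -> (B -> A)))))))): 0.94 > 0.2, so result = 0.2
(D -> (C -> (B -> (C -> (D -> (B -> (B -> (D -> (B -> A))))))))): 0.81 > 0.2, so result = 0.2

0.20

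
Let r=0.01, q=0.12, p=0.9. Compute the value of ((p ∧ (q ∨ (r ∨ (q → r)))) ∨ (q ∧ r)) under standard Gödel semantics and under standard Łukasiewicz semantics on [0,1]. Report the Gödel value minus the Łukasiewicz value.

Gödel evaluation:
  (q → r): 0.12 > 0.01, so result = 0.01
  (r ∨ (q → r)) = max(0.01, 0.01) = 0.01
  (q ∨ (r ∨ (q → r))) = max(0.12, 0.01) = 0.12
  (p ∧ (q ∨ (r ∨ (q → r)))) = min(0.9, 0.12) = 0.12
  (q ∧ r) = min(0.12, 0.01) = 0.01
  ((p ∧ (q ∨ (r ∨ (q → r)))) ∨ (q ∧ r)) = max(0.12, 0.01) = 0.12
  Gödel value = 0.12
Łukasiewicz evaluation:
  (q → r): min(1, 1 − 0.12 + 0.01) = 0.89
  (r ∨ (q → r)) = max(0.01, 0.89) = 0.89
  (q ∨ (r ∨ (q → r))) = max(0.12, 0.89) = 0.89
  (p ∧ (q ∨ (r ∨ (q → r)))) = min(0.9, 0.89) = 0.89
  (q ∧ r) = min(0.12, 0.01) = 0.01
  ((p ∧ (q ∨ (r ∨ (q → r)))) ∨ (q ∧ r)) = max(0.89, 0.01) = 0.89
  Łukasiewicz value = 0.89
Difference: 0.12 − 0.89 = -0.77

-0.77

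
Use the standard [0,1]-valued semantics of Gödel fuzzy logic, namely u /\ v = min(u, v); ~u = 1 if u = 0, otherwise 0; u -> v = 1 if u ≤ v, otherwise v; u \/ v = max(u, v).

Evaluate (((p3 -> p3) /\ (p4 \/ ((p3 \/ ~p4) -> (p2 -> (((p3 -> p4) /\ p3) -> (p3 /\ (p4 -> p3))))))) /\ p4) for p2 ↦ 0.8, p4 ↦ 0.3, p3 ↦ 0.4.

0.30

(p3 -> p3): 0.4 ≤ 0.4, so result = 1
~p4: Gödel ¬ of 0.3 = 0 (operand ≠ 0)
(p3 \/ ~p4) = max(0.4, 0) = 0.4
(p3 -> p4): 0.4 > 0.3, so result = 0.3
((p3 -> p4) /\ p3) = min(0.3, 0.4) = 0.3
(p4 -> p3): 0.3 ≤ 0.4, so result = 1
(p3 /\ (p4 -> p3)) = min(0.4, 1) = 0.4
(((p3 -> p4) /\ p3) -> (p3 /\ (p4 -> p3))): 0.3 ≤ 0.4, so result = 1
(p2 -> (((p3 -> p4) /\ p3) -> (p3 /\ (p4 -> p3)))): 0.8 ≤ 1, so result = 1
((p3 \/ ~p4) -> (p2 -> (((p3 -> p4) /\ p3) -> (p3 /\ (p4 -> p3))))): 0.4 ≤ 1, so result = 1
(p4 \/ ((p3 \/ ~p4) -> (p2 -> (((p3 -> p4) /\ p3) -> (p3 /\ (p4 -> p3)))))) = max(0.3, 1) = 1
((p3 -> p3) /\ (p4 \/ ((p3 \/ ~p4) -> (p2 -> (((p3 -> p4) /\ p3) -> (p3 /\ (p4 -> p3))))))) = min(1, 1) = 1
(((p3 -> p3) /\ (p4 \/ ((p3 \/ ~p4) -> (p2 -> (((p3 -> p4) /\ p3) -> (p3 /\ (p4 -> p3))))))) /\ p4) = min(1, 0.3) = 0.3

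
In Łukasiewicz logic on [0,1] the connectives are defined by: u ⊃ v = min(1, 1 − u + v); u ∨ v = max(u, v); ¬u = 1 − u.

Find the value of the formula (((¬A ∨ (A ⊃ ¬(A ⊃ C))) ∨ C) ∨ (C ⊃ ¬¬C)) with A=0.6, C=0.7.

¬A: Łukasiewicz ¬ gives 1 − 0.6 = 0.4
(A ⊃ C): min(1, 1 − 0.6 + 0.7) = 1
¬(A ⊃ C): Łukasiewicz ¬ gives 1 − 1 = 0
(A ⊃ ¬(A ⊃ C)): min(1, 1 − 0.6 + 0) = 0.4
(¬A ∨ (A ⊃ ¬(A ⊃ C))) = max(0.4, 0.4) = 0.4
((¬A ∨ (A ⊃ ¬(A ⊃ C))) ∨ C) = max(0.4, 0.7) = 0.7
¬C: Łukasiewicz ¬ gives 1 − 0.7 = 0.3
¬¬C: Łukasiewicz ¬ gives 1 − 0.3 = 0.7
(C ⊃ ¬¬C): min(1, 1 − 0.7 + 0.7) = 1
(((¬A ∨ (A ⊃ ¬(A ⊃ C))) ∨ C) ∨ (C ⊃ ¬¬C)) = max(0.7, 1) = 1

1.00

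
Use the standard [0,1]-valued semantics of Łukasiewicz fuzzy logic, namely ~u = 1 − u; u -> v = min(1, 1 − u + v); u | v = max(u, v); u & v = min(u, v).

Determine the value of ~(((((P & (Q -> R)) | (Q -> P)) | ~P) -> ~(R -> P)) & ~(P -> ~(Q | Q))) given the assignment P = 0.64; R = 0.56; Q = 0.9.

0.74

(Q -> R): min(1, 1 − 0.9 + 0.56) = 0.66
(P & (Q -> R)) = min(0.64, 0.66) = 0.64
(Q -> P): min(1, 1 − 0.9 + 0.64) = 0.74
((P & (Q -> R)) | (Q -> P)) = max(0.64, 0.74) = 0.74
~P: Łukasiewicz ¬ gives 1 − 0.64 = 0.36
(((P & (Q -> R)) | (Q -> P)) | ~P) = max(0.74, 0.36) = 0.74
(R -> P): min(1, 1 − 0.56 + 0.64) = 1
~(R -> P): Łukasiewicz ¬ gives 1 − 1 = 0
((((P & (Q -> R)) | (Q -> P)) | ~P) -> ~(R -> P)): min(1, 1 − 0.74 + 0) = 0.26
(Q | Q) = max(0.9, 0.9) = 0.9
~(Q | Q): Łukasiewicz ¬ gives 1 − 0.9 = 0.1
(P -> ~(Q | Q)): min(1, 1 − 0.64 + 0.1) = 0.46
~(P -> ~(Q | Q)): Łukasiewicz ¬ gives 1 − 0.46 = 0.54
(((((P & (Q -> R)) | (Q -> P)) | ~P) -> ~(R -> P)) & ~(P -> ~(Q | Q))) = min(0.26, 0.54) = 0.26
~(((((P & (Q -> R)) | (Q -> P)) | ~P) -> ~(R -> P)) & ~(P -> ~(Q | Q))): Łukasiewicz ¬ gives 1 − 0.26 = 0.74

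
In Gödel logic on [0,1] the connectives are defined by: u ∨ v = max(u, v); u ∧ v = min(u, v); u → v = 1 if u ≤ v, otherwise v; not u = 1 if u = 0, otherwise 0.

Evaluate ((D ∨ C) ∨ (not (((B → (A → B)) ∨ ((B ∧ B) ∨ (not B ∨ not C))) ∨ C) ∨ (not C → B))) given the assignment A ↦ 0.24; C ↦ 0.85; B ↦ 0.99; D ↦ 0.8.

1.00

(D ∨ C) = max(0.8, 0.85) = 0.85
(A → B): 0.24 ≤ 0.99, so result = 1
(B → (A → B)): 0.99 ≤ 1, so result = 1
(B ∧ B) = min(0.99, 0.99) = 0.99
not B: Gödel ¬ of 0.99 = 0 (operand ≠ 0)
not C: Gödel ¬ of 0.85 = 0 (operand ≠ 0)
(not B ∨ not C) = max(0, 0) = 0
((B ∧ B) ∨ (not B ∨ not C)) = max(0.99, 0) = 0.99
((B → (A → B)) ∨ ((B ∧ B) ∨ (not B ∨ not C))) = max(1, 0.99) = 1
(((B → (A → B)) ∨ ((B ∧ B) ∨ (not B ∨ not C))) ∨ C) = max(1, 0.85) = 1
not (((B → (A → B)) ∨ ((B ∧ B) ∨ (not B ∨ not C))) ∨ C): Gödel ¬ of 1 = 0 (operand ≠ 0)
not C: Gödel ¬ of 0.85 = 0 (operand ≠ 0)
(not C → B): 0 ≤ 0.99, so result = 1
(not (((B → (A → B)) ∨ ((B ∧ B) ∨ (not B ∨ not C))) ∨ C) ∨ (not C → B)) = max(0, 1) = 1
((D ∨ C) ∨ (not (((B → (A → B)) ∨ ((B ∧ B) ∨ (not B ∨ not C))) ∨ C) ∨ (not C → B))) = max(0.85, 1) = 1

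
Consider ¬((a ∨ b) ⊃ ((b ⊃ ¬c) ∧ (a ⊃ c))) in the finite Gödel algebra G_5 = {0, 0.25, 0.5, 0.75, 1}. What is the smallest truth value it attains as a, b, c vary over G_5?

The minimum is attained at a = 0, b = 0, c = 0:
  (a ∨ b) = max(0, 0) = 0
  ¬c: Gödel ¬ of 0 = 1 (operand is 0)
  (b ⊃ ¬c): 0 ≤ 1, so result = 1
  (a ⊃ c): 0 ≤ 0, so result = 1
  ((b ⊃ ¬c) ∧ (a ⊃ c)) = min(1, 1) = 1
  ((a ∨ b) ⊃ ((b ⊃ ¬c) ∧ (a ⊃ c))): 0 ≤ 1, so result = 1
  ¬((a ∨ b) ⊃ ((b ⊃ ¬c) ∧ (a ⊃ c))): Gödel ¬ of 1 = 0 (operand ≠ 0)
Checking all 125 assignments confirms none give a value below 0.00.

0.00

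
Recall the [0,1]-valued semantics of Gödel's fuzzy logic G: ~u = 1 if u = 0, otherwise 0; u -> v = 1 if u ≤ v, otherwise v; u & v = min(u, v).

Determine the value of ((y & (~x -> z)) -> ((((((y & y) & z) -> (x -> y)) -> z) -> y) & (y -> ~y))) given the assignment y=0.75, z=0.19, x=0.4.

~x: Gödel ¬ of 0.4 = 0 (operand ≠ 0)
(~x -> z): 0 ≤ 0.19, so result = 1
(y & (~x -> z)) = min(0.75, 1) = 0.75
(y & y) = min(0.75, 0.75) = 0.75
((y & y) & z) = min(0.75, 0.19) = 0.19
(x -> y): 0.4 ≤ 0.75, so result = 1
(((y & y) & z) -> (x -> y)): 0.19 ≤ 1, so result = 1
((((y & y) & z) -> (x -> y)) -> z): 1 > 0.19, so result = 0.19
(((((y & y) & z) -> (x -> y)) -> z) -> y): 0.19 ≤ 0.75, so result = 1
~y: Gödel ¬ of 0.75 = 0 (operand ≠ 0)
(y -> ~y): 0.75 > 0, so result = 0
((((((y & y) & z) -> (x -> y)) -> z) -> y) & (y -> ~y)) = min(1, 0) = 0
((y & (~x -> z)) -> ((((((y & y) & z) -> (x -> y)) -> z) -> y) & (y -> ~y))): 0.75 > 0, so result = 0

0.00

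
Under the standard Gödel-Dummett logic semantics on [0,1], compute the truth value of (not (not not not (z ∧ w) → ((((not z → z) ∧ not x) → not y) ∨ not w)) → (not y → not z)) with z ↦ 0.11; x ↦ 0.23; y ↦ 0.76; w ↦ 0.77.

1.00

(z ∧ w) = min(0.11, 0.77) = 0.11
not (z ∧ w): Gödel ¬ of 0.11 = 0 (operand ≠ 0)
not not (z ∧ w): Gödel ¬ of 0 = 1 (operand is 0)
not not not (z ∧ w): Gödel ¬ of 1 = 0 (operand ≠ 0)
not z: Gödel ¬ of 0.11 = 0 (operand ≠ 0)
(not z → z): 0 ≤ 0.11, so result = 1
not x: Gödel ¬ of 0.23 = 0 (operand ≠ 0)
((not z → z) ∧ not x) = min(1, 0) = 0
not y: Gödel ¬ of 0.76 = 0 (operand ≠ 0)
(((not z → z) ∧ not x) → not y): 0 ≤ 0, so result = 1
not w: Gödel ¬ of 0.77 = 0 (operand ≠ 0)
((((not z → z) ∧ not x) → not y) ∨ not w) = max(1, 0) = 1
(not not not (z ∧ w) → ((((not z → z) ∧ not x) → not y) ∨ not w)): 0 ≤ 1, so result = 1
not (not not not (z ∧ w) → ((((not z → z) ∧ not x) → not y) ∨ not w)): Gödel ¬ of 1 = 0 (operand ≠ 0)
not y: Gödel ¬ of 0.76 = 0 (operand ≠ 0)
not z: Gödel ¬ of 0.11 = 0 (operand ≠ 0)
(not y → not z): 0 ≤ 0, so result = 1
(not (not not not (z ∧ w) → ((((not z → z) ∧ not x) → not y) ∨ not w)) → (not y → not z)): 0 ≤ 1, so result = 1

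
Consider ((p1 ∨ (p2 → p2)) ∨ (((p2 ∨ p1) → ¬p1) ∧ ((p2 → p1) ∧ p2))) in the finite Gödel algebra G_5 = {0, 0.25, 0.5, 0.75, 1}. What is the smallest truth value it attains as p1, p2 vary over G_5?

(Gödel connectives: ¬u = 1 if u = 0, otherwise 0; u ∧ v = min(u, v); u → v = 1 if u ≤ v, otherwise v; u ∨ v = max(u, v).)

1.00

Every assignment gives 1. For instance at p1 = 0, p2 = 0:
  (p2 → p2): 0 ≤ 0, so result = 1
  (p1 ∨ (p2 → p2)) = max(0, 1) = 1
  (p2 ∨ p1) = max(0, 0) = 0
  ¬p1: Gödel ¬ of 0 = 1 (operand is 0)
  ((p2 ∨ p1) → ¬p1): 0 ≤ 1, so result = 1
  (p2 → p1): 0 ≤ 0, so result = 1
  ((p2 → p1) ∧ p2) = min(1, 0) = 0
  (((p2 ∨ p1) → ¬p1) ∧ ((p2 → p1) ∧ p2)) = min(1, 0) = 0
  ((p1 ∨ (p2 → p2)) ∨ (((p2 ∨ p1) → ¬p1) ∧ ((p2 → p1) ∧ p2))) = max(1, 0) = 1
All 25 assignments give value 1 — the formula is a G_5-tautology.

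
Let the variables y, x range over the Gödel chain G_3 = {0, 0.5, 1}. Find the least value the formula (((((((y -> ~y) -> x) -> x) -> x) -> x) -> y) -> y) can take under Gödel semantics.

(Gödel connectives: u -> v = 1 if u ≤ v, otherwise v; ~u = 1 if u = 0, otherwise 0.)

The minimum is attained at y = 0.5, x = 0:
  ~y: Gödel ¬ of 0.5 = 0 (operand ≠ 0)
  (y -> ~y): 0.5 > 0, so result = 0
  ((y -> ~y) -> x): 0 ≤ 0, so result = 1
  (((y -> ~y) -> x) -> x): 1 > 0, so result = 0
  ((((y -> ~y) -> x) -> x) -> x): 0 ≤ 0, so result = 1
  (((((y -> ~y) -> x) -> x) -> x) -> x): 1 > 0, so result = 0
  ((((((y -> ~y) -> x) -> x) -> x) -> x) -> y): 0 ≤ 0.5, so result = 1
  (((((((y -> ~y) -> x) -> x) -> x) -> x) -> y) -> y): 1 > 0.5, so result = 0.5
Checking all 9 assignments confirms none give a value below 0.50.

0.50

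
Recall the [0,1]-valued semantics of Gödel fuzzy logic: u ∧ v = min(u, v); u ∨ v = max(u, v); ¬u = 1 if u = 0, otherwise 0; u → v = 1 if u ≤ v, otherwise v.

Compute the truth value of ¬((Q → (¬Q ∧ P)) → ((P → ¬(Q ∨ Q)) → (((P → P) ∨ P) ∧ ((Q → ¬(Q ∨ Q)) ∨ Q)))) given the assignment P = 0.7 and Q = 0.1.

0.00

¬Q: Gödel ¬ of 0.1 = 0 (operand ≠ 0)
(¬Q ∧ P) = min(0, 0.7) = 0
(Q → (¬Q ∧ P)): 0.1 > 0, so result = 0
(Q ∨ Q) = max(0.1, 0.1) = 0.1
¬(Q ∨ Q): Gödel ¬ of 0.1 = 0 (operand ≠ 0)
(P → ¬(Q ∨ Q)): 0.7 > 0, so result = 0
(P → P): 0.7 ≤ 0.7, so result = 1
((P → P) ∨ P) = max(1, 0.7) = 1
(Q ∨ Q) = max(0.1, 0.1) = 0.1
¬(Q ∨ Q): Gödel ¬ of 0.1 = 0 (operand ≠ 0)
(Q → ¬(Q ∨ Q)): 0.1 > 0, so result = 0
((Q → ¬(Q ∨ Q)) ∨ Q) = max(0, 0.1) = 0.1
(((P → P) ∨ P) ∧ ((Q → ¬(Q ∨ Q)) ∨ Q)) = min(1, 0.1) = 0.1
((P → ¬(Q ∨ Q)) → (((P → P) ∨ P) ∧ ((Q → ¬(Q ∨ Q)) ∨ Q))): 0 ≤ 0.1, so result = 1
((Q → (¬Q ∧ P)) → ((P → ¬(Q ∨ Q)) → (((P → P) ∨ P) ∧ ((Q → ¬(Q ∨ Q)) ∨ Q)))): 0 ≤ 1, so result = 1
¬((Q → (¬Q ∧ P)) → ((P → ¬(Q ∨ Q)) → (((P → P) ∨ P) ∧ ((Q → ¬(Q ∨ Q)) ∨ Q)))): Gödel ¬ of 1 = 0 (operand ≠ 0)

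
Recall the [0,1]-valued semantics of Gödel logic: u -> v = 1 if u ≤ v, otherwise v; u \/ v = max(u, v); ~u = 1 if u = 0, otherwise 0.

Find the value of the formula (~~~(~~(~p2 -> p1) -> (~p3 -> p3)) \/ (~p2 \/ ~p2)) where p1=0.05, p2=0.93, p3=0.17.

~p2: Gödel ¬ of 0.93 = 0 (operand ≠ 0)
(~p2 -> p1): 0 ≤ 0.05, so result = 1
~(~p2 -> p1): Gödel ¬ of 1 = 0 (operand ≠ 0)
~~(~p2 -> p1): Gödel ¬ of 0 = 1 (operand is 0)
~p3: Gödel ¬ of 0.17 = 0 (operand ≠ 0)
(~p3 -> p3): 0 ≤ 0.17, so result = 1
(~~(~p2 -> p1) -> (~p3 -> p3)): 1 ≤ 1, so result = 1
~(~~(~p2 -> p1) -> (~p3 -> p3)): Gödel ¬ of 1 = 0 (operand ≠ 0)
~~(~~(~p2 -> p1) -> (~p3 -> p3)): Gödel ¬ of 0 = 1 (operand is 0)
~~~(~~(~p2 -> p1) -> (~p3 -> p3)): Gödel ¬ of 1 = 0 (operand ≠ 0)
~p2: Gödel ¬ of 0.93 = 0 (operand ≠ 0)
~p2: Gödel ¬ of 0.93 = 0 (operand ≠ 0)
(~p2 \/ ~p2) = max(0, 0) = 0
(~~~(~~(~p2 -> p1) -> (~p3 -> p3)) \/ (~p2 \/ ~p2)) = max(0, 0) = 0

0.00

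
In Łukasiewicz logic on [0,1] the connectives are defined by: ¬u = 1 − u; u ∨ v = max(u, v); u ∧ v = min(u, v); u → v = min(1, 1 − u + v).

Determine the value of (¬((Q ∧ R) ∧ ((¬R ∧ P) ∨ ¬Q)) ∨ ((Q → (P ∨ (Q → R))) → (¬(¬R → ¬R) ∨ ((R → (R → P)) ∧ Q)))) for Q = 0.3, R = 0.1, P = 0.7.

(Q ∧ R) = min(0.3, 0.1) = 0.1
¬R: Łukasiewicz ¬ gives 1 − 0.1 = 0.9
(¬R ∧ P) = min(0.9, 0.7) = 0.7
¬Q: Łukasiewicz ¬ gives 1 − 0.3 = 0.7
((¬R ∧ P) ∨ ¬Q) = max(0.7, 0.7) = 0.7
((Q ∧ R) ∧ ((¬R ∧ P) ∨ ¬Q)) = min(0.1, 0.7) = 0.1
¬((Q ∧ R) ∧ ((¬R ∧ P) ∨ ¬Q)): Łukasiewicz ¬ gives 1 − 0.1 = 0.9
(Q → R): min(1, 1 − 0.3 + 0.1) = 0.8
(P ∨ (Q → R)) = max(0.7, 0.8) = 0.8
(Q → (P ∨ (Q → R))): min(1, 1 − 0.3 + 0.8) = 1
¬R: Łukasiewicz ¬ gives 1 − 0.1 = 0.9
¬R: Łukasiewicz ¬ gives 1 − 0.1 = 0.9
(¬R → ¬R): min(1, 1 − 0.9 + 0.9) = 1
¬(¬R → ¬R): Łukasiewicz ¬ gives 1 − 1 = 0
(R → P): min(1, 1 − 0.1 + 0.7) = 1
(R → (R → P)): min(1, 1 − 0.1 + 1) = 1
((R → (R → P)) ∧ Q) = min(1, 0.3) = 0.3
(¬(¬R → ¬R) ∨ ((R → (R → P)) ∧ Q)) = max(0, 0.3) = 0.3
((Q → (P ∨ (Q → R))) → (¬(¬R → ¬R) ∨ ((R → (R → P)) ∧ Q))): min(1, 1 − 1 + 0.3) = 0.3
(¬((Q ∧ R) ∧ ((¬R ∧ P) ∨ ¬Q)) ∨ ((Q → (P ∨ (Q → R))) → (¬(¬R → ¬R) ∨ ((R → (R → P)) ∧ Q)))) = max(0.9, 0.3) = 0.9

0.90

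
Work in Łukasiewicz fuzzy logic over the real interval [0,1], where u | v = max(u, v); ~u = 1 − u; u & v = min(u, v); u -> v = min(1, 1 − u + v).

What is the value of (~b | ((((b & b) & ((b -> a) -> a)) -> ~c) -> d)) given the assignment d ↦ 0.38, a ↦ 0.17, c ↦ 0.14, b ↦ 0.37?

0.63

~b: Łukasiewicz ¬ gives 1 − 0.37 = 0.63
(b & b) = min(0.37, 0.37) = 0.37
(b -> a): min(1, 1 − 0.37 + 0.17) = 0.8
((b -> a) -> a): min(1, 1 − 0.8 + 0.17) = 0.37
((b & b) & ((b -> a) -> a)) = min(0.37, 0.37) = 0.37
~c: Łukasiewicz ¬ gives 1 − 0.14 = 0.86
(((b & b) & ((b -> a) -> a)) -> ~c): min(1, 1 − 0.37 + 0.86) = 1
((((b & b) & ((b -> a) -> a)) -> ~c) -> d): min(1, 1 − 1 + 0.38) = 0.38
(~b | ((((b & b) & ((b -> a) -> a)) -> ~c) -> d)) = max(0.63, 0.38) = 0.63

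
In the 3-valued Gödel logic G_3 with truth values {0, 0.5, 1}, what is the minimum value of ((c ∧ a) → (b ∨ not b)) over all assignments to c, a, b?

The minimum is attained at c = 1, a = 1, b = 0.5:
  (c ∧ a) = min(1, 1) = 1
  not b: Gödel ¬ of 0.5 = 0 (operand ≠ 0)
  (b ∨ not b) = max(0.5, 0) = 0.5
  ((c ∧ a) → (b ∨ not b)): 1 > 0.5, so result = 0.5
Checking all 27 assignments confirms none give a value below 0.50.

0.50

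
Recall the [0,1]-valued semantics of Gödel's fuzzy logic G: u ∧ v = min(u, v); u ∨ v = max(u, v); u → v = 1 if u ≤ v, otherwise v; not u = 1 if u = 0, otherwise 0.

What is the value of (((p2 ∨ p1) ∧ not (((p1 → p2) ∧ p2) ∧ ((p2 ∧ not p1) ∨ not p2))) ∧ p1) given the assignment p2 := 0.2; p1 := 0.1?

(p2 ∨ p1) = max(0.2, 0.1) = 0.2
(p1 → p2): 0.1 ≤ 0.2, so result = 1
((p1 → p2) ∧ p2) = min(1, 0.2) = 0.2
not p1: Gödel ¬ of 0.1 = 0 (operand ≠ 0)
(p2 ∧ not p1) = min(0.2, 0) = 0
not p2: Gödel ¬ of 0.2 = 0 (operand ≠ 0)
((p2 ∧ not p1) ∨ not p2) = max(0, 0) = 0
(((p1 → p2) ∧ p2) ∧ ((p2 ∧ not p1) ∨ not p2)) = min(0.2, 0) = 0
not (((p1 → p2) ∧ p2) ∧ ((p2 ∧ not p1) ∨ not p2)): Gödel ¬ of 0 = 1 (operand is 0)
((p2 ∨ p1) ∧ not (((p1 → p2) ∧ p2) ∧ ((p2 ∧ not p1) ∨ not p2))) = min(0.2, 1) = 0.2
(((p2 ∨ p1) ∧ not (((p1 → p2) ∧ p2) ∧ ((p2 ∧ not p1) ∨ not p2))) ∧ p1) = min(0.2, 0.1) = 0.1

0.10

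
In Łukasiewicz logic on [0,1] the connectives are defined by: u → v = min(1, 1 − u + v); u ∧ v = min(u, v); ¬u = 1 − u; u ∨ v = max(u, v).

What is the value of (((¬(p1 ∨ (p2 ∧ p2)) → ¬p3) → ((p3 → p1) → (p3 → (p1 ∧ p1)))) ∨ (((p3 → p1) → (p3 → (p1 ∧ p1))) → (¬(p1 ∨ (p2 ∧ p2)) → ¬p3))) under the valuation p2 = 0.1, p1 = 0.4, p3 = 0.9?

1.00

(p2 ∧ p2) = min(0.1, 0.1) = 0.1
(p1 ∨ (p2 ∧ p2)) = max(0.4, 0.1) = 0.4
¬(p1 ∨ (p2 ∧ p2)): Łukasiewicz ¬ gives 1 − 0.4 = 0.6
¬p3: Łukasiewicz ¬ gives 1 − 0.9 = 0.1
(¬(p1 ∨ (p2 ∧ p2)) → ¬p3): min(1, 1 − 0.6 + 0.1) = 0.5
(p3 → p1): min(1, 1 − 0.9 + 0.4) = 0.5
(p1 ∧ p1) = min(0.4, 0.4) = 0.4
(p3 → (p1 ∧ p1)): min(1, 1 − 0.9 + 0.4) = 0.5
((p3 → p1) → (p3 → (p1 ∧ p1))): min(1, 1 − 0.5 + 0.5) = 1
((¬(p1 ∨ (p2 ∧ p2)) → ¬p3) → ((p3 → p1) → (p3 → (p1 ∧ p1)))): min(1, 1 − 0.5 + 1) = 1
(p3 → p1): min(1, 1 − 0.9 + 0.4) = 0.5
(p1 ∧ p1) = min(0.4, 0.4) = 0.4
(p3 → (p1 ∧ p1)): min(1, 1 − 0.9 + 0.4) = 0.5
((p3 → p1) → (p3 → (p1 ∧ p1))): min(1, 1 − 0.5 + 0.5) = 1
(p2 ∧ p2) = min(0.1, 0.1) = 0.1
(p1 ∨ (p2 ∧ p2)) = max(0.4, 0.1) = 0.4
¬(p1 ∨ (p2 ∧ p2)): Łukasiewicz ¬ gives 1 − 0.4 = 0.6
¬p3: Łukasiewicz ¬ gives 1 − 0.9 = 0.1
(¬(p1 ∨ (p2 ∧ p2)) → ¬p3): min(1, 1 − 0.6 + 0.1) = 0.5
(((p3 → p1) → (p3 → (p1 ∧ p1))) → (¬(p1 ∨ (p2 ∧ p2)) → ¬p3)): min(1, 1 − 1 + 0.5) = 0.5
(((¬(p1 ∨ (p2 ∧ p2)) → ¬p3) → ((p3 → p1) → (p3 → (p1 ∧ p1)))) ∨ (((p3 → p1) → (p3 → (p1 ∧ p1))) → (¬(p1 ∨ (p2 ∧ p2)) → ¬p3))) = max(1, 0.5) = 1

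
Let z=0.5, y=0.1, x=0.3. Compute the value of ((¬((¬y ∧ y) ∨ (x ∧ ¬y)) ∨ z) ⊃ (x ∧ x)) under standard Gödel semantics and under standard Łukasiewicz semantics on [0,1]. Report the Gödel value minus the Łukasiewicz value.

Gödel evaluation:
  ¬y: Gödel ¬ of 0.1 = 0 (operand ≠ 0)
  (¬y ∧ y) = min(0, 0.1) = 0
  ¬y: Gödel ¬ of 0.1 = 0 (operand ≠ 0)
  (x ∧ ¬y) = min(0.3, 0) = 0
  ((¬y ∧ y) ∨ (x ∧ ¬y)) = max(0, 0) = 0
  ¬((¬y ∧ y) ∨ (x ∧ ¬y)): Gödel ¬ of 0 = 1 (operand is 0)
  (¬((¬y ∧ y) ∨ (x ∧ ¬y)) ∨ z) = max(1, 0.5) = 1
  (x ∧ x) = min(0.3, 0.3) = 0.3
  ((¬((¬y ∧ y) ∨ (x ∧ ¬y)) ∨ z) ⊃ (x ∧ x)): 1 > 0.3, so result = 0.3
  Gödel value = 0.3
Łukasiewicz evaluation:
  ¬y: Łukasiewicz ¬ gives 1 − 0.1 = 0.9
  (¬y ∧ y) = min(0.9, 0.1) = 0.1
  ¬y: Łukasiewicz ¬ gives 1 − 0.1 = 0.9
  (x ∧ ¬y) = min(0.3, 0.9) = 0.3
  ((¬y ∧ y) ∨ (x ∧ ¬y)) = max(0.1, 0.3) = 0.3
  ¬((¬y ∧ y) ∨ (x ∧ ¬y)): Łukasiewicz ¬ gives 1 − 0.3 = 0.7
  (¬((¬y ∧ y) ∨ (x ∧ ¬y)) ∨ z) = max(0.7, 0.5) = 0.7
  (x ∧ x) = min(0.3, 0.3) = 0.3
  ((¬((¬y ∧ y) ∨ (x ∧ ¬y)) ∨ z) ⊃ (x ∧ x)): min(1, 1 − 0.7 + 0.3) = 0.6
  Łukasiewicz value = 0.6
Difference: 0.3 − 0.6 = -0.30

-0.30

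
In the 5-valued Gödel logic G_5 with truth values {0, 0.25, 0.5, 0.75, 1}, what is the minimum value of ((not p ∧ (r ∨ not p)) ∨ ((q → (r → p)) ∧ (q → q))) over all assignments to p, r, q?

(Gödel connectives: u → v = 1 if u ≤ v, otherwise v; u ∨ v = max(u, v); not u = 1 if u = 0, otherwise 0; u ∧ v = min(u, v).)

0.25

The minimum is attained at p = 0.25, r = 0.5, q = 0.5:
  not p: Gödel ¬ of 0.25 = 0 (operand ≠ 0)
  not p: Gödel ¬ of 0.25 = 0 (operand ≠ 0)
  (r ∨ not p) = max(0.5, 0) = 0.5
  (not p ∧ (r ∨ not p)) = min(0, 0.5) = 0
  (r → p): 0.5 > 0.25, so result = 0.25
  (q → (r → p)): 0.5 > 0.25, so result = 0.25
  (q → q): 0.5 ≤ 0.5, so result = 1
  ((q → (r → p)) ∧ (q → q)) = min(0.25, 1) = 0.25
  ((not p ∧ (r ∨ not p)) ∨ ((q → (r → p)) ∧ (q → q))) = max(0, 0.25) = 0.25
Checking all 125 assignments confirms none give a value below 0.25.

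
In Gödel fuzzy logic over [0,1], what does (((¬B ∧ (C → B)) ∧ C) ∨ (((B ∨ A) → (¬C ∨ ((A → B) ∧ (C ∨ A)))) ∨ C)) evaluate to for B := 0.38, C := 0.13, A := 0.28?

0.28

¬B: Gödel ¬ of 0.38 = 0 (operand ≠ 0)
(C → B): 0.13 ≤ 0.38, so result = 1
(¬B ∧ (C → B)) = min(0, 1) = 0
((¬B ∧ (C → B)) ∧ C) = min(0, 0.13) = 0
(B ∨ A) = max(0.38, 0.28) = 0.38
¬C: Gödel ¬ of 0.13 = 0 (operand ≠ 0)
(A → B): 0.28 ≤ 0.38, so result = 1
(C ∨ A) = max(0.13, 0.28) = 0.28
((A → B) ∧ (C ∨ A)) = min(1, 0.28) = 0.28
(¬C ∨ ((A → B) ∧ (C ∨ A))) = max(0, 0.28) = 0.28
((B ∨ A) → (¬C ∨ ((A → B) ∧ (C ∨ A)))): 0.38 > 0.28, so result = 0.28
(((B ∨ A) → (¬C ∨ ((A → B) ∧ (C ∨ A)))) ∨ C) = max(0.28, 0.13) = 0.28
(((¬B ∧ (C → B)) ∧ C) ∨ (((B ∨ A) → (¬C ∨ ((A → B) ∧ (C ∨ A)))) ∨ C)) = max(0, 0.28) = 0.28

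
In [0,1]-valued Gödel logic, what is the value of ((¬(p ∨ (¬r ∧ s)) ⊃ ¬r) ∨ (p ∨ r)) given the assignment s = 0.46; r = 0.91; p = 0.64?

¬r: Gödel ¬ of 0.91 = 0 (operand ≠ 0)
(¬r ∧ s) = min(0, 0.46) = 0
(p ∨ (¬r ∧ s)) = max(0.64, 0) = 0.64
¬(p ∨ (¬r ∧ s)): Gödel ¬ of 0.64 = 0 (operand ≠ 0)
¬r: Gödel ¬ of 0.91 = 0 (operand ≠ 0)
(¬(p ∨ (¬r ∧ s)) ⊃ ¬r): 0 ≤ 0, so result = 1
(p ∨ r) = max(0.64, 0.91) = 0.91
((¬(p ∨ (¬r ∧ s)) ⊃ ¬r) ∨ (p ∨ r)) = max(1, 0.91) = 1

1.00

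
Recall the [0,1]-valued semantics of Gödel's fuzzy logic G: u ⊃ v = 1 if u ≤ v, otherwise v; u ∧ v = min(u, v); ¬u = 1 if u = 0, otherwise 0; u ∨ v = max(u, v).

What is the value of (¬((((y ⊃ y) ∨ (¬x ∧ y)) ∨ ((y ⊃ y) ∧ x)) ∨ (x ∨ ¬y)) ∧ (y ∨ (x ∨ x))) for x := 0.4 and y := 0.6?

0.00

(y ⊃ y): 0.6 ≤ 0.6, so result = 1
¬x: Gödel ¬ of 0.4 = 0 (operand ≠ 0)
(¬x ∧ y) = min(0, 0.6) = 0
((y ⊃ y) ∨ (¬x ∧ y)) = max(1, 0) = 1
(y ⊃ y): 0.6 ≤ 0.6, so result = 1
((y ⊃ y) ∧ x) = min(1, 0.4) = 0.4
(((y ⊃ y) ∨ (¬x ∧ y)) ∨ ((y ⊃ y) ∧ x)) = max(1, 0.4) = 1
¬y: Gödel ¬ of 0.6 = 0 (operand ≠ 0)
(x ∨ ¬y) = max(0.4, 0) = 0.4
((((y ⊃ y) ∨ (¬x ∧ y)) ∨ ((y ⊃ y) ∧ x)) ∨ (x ∨ ¬y)) = max(1, 0.4) = 1
¬((((y ⊃ y) ∨ (¬x ∧ y)) ∨ ((y ⊃ y) ∧ x)) ∨ (x ∨ ¬y)): Gödel ¬ of 1 = 0 (operand ≠ 0)
(x ∨ x) = max(0.4, 0.4) = 0.4
(y ∨ (x ∨ x)) = max(0.6, 0.4) = 0.6
(¬((((y ⊃ y) ∨ (¬x ∧ y)) ∨ ((y ⊃ y) ∧ x)) ∨ (x ∨ ¬y)) ∧ (y ∨ (x ∨ x))) = min(0, 0.6) = 0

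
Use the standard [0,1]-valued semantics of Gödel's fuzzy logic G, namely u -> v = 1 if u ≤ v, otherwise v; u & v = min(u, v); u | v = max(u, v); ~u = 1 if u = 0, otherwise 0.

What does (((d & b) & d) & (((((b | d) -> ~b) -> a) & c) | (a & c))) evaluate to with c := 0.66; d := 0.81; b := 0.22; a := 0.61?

(d & b) = min(0.81, 0.22) = 0.22
((d & b) & d) = min(0.22, 0.81) = 0.22
(b | d) = max(0.22, 0.81) = 0.81
~b: Gödel ¬ of 0.22 = 0 (operand ≠ 0)
((b | d) -> ~b): 0.81 > 0, so result = 0
(((b | d) -> ~b) -> a): 0 ≤ 0.61, so result = 1
((((b | d) -> ~b) -> a) & c) = min(1, 0.66) = 0.66
(a & c) = min(0.61, 0.66) = 0.61
(((((b | d) -> ~b) -> a) & c) | (a & c)) = max(0.66, 0.61) = 0.66
(((d & b) & d) & (((((b | d) -> ~b) -> a) & c) | (a & c))) = min(0.22, 0.66) = 0.22

0.22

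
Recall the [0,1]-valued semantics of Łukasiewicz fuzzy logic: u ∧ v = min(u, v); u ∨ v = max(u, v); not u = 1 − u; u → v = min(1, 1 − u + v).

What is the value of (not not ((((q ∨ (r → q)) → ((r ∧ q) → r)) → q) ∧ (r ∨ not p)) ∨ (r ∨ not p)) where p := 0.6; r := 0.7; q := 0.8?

0.70

(r → q): min(1, 1 − 0.7 + 0.8) = 1
(q ∨ (r → q)) = max(0.8, 1) = 1
(r ∧ q) = min(0.7, 0.8) = 0.7
((r ∧ q) → r): min(1, 1 − 0.7 + 0.7) = 1
((q ∨ (r → q)) → ((r ∧ q) → r)): min(1, 1 − 1 + 1) = 1
(((q ∨ (r → q)) → ((r ∧ q) → r)) → q): min(1, 1 − 1 + 0.8) = 0.8
not p: Łukasiewicz ¬ gives 1 − 0.6 = 0.4
(r ∨ not p) = max(0.7, 0.4) = 0.7
((((q ∨ (r → q)) → ((r ∧ q) → r)) → q) ∧ (r ∨ not p)) = min(0.8, 0.7) = 0.7
not ((((q ∨ (r → q)) → ((r ∧ q) → r)) → q) ∧ (r ∨ not p)): Łukasiewicz ¬ gives 1 − 0.7 = 0.3
not not ((((q ∨ (r → q)) → ((r ∧ q) → r)) → q) ∧ (r ∨ not p)): Łukasiewicz ¬ gives 1 − 0.3 = 0.7
not p: Łukasiewicz ¬ gives 1 − 0.6 = 0.4
(r ∨ not p) = max(0.7, 0.4) = 0.7
(not not ((((q ∨ (r → q)) → ((r ∧ q) → r)) → q) ∧ (r ∨ not p)) ∨ (r ∨ not p)) = max(0.7, 0.7) = 0.7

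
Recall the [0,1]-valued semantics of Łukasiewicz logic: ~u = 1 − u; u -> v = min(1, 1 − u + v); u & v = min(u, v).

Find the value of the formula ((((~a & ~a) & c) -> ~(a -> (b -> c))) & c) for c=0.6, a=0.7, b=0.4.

0.60

~a: Łukasiewicz ¬ gives 1 − 0.7 = 0.3
~a: Łukasiewicz ¬ gives 1 − 0.7 = 0.3
(~a & ~a) = min(0.3, 0.3) = 0.3
((~a & ~a) & c) = min(0.3, 0.6) = 0.3
(b -> c): min(1, 1 − 0.4 + 0.6) = 1
(a -> (b -> c)): min(1, 1 − 0.7 + 1) = 1
~(a -> (b -> c)): Łukasiewicz ¬ gives 1 − 1 = 0
(((~a & ~a) & c) -> ~(a -> (b -> c))): min(1, 1 − 0.3 + 0) = 0.7
((((~a & ~a) & c) -> ~(a -> (b -> c))) & c) = min(0.7, 0.6) = 0.6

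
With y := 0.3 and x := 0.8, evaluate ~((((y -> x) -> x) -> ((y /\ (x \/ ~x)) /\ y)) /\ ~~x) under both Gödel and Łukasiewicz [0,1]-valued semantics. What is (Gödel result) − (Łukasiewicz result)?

Gödel evaluation:
  (y -> x): 0.3 ≤ 0.8, so result = 1
  ((y -> x) -> x): 1 > 0.8, so result = 0.8
  ~x: Gödel ¬ of 0.8 = 0 (operand ≠ 0)
  (x \/ ~x) = max(0.8, 0) = 0.8
  (y /\ (x \/ ~x)) = min(0.3, 0.8) = 0.3
  ((y /\ (x \/ ~x)) /\ y) = min(0.3, 0.3) = 0.3
  (((y -> x) -> x) -> ((y /\ (x \/ ~x)) /\ y)): 0.8 > 0.3, so result = 0.3
  ~x: Gödel ¬ of 0.8 = 0 (operand ≠ 0)
  ~~x: Gödel ¬ of 0 = 1 (operand is 0)
  ((((y -> x) -> x) -> ((y /\ (x \/ ~x)) /\ y)) /\ ~~x) = min(0.3, 1) = 0.3
  ~((((y -> x) -> x) -> ((y /\ (x \/ ~x)) /\ y)) /\ ~~x): Gödel ¬ of 0.3 = 0 (operand ≠ 0)
  Gödel value = 0
Łukasiewicz evaluation:
  (y -> x): min(1, 1 − 0.3 + 0.8) = 1
  ((y -> x) -> x): min(1, 1 − 1 + 0.8) = 0.8
  ~x: Łukasiewicz ¬ gives 1 − 0.8 = 0.2
  (x \/ ~x) = max(0.8, 0.2) = 0.8
  (y /\ (x \/ ~x)) = min(0.3, 0.8) = 0.3
  ((y /\ (x \/ ~x)) /\ y) = min(0.3, 0.3) = 0.3
  (((y -> x) -> x) -> ((y /\ (x \/ ~x)) /\ y)): min(1, 1 − 0.8 + 0.3) = 0.5
  ~x: Łukasiewicz ¬ gives 1 − 0.8 = 0.2
  ~~x: Łukasiewicz ¬ gives 1 − 0.2 = 0.8
  ((((y -> x) -> x) -> ((y /\ (x \/ ~x)) /\ y)) /\ ~~x) = min(0.5, 0.8) = 0.5
  ~((((y -> x) -> x) -> ((y /\ (x \/ ~x)) /\ y)) /\ ~~x): Łukasiewicz ¬ gives 1 − 0.5 = 0.5
  Łukasiewicz value = 0.5
Difference: 0 − 0.5 = -0.50

-0.50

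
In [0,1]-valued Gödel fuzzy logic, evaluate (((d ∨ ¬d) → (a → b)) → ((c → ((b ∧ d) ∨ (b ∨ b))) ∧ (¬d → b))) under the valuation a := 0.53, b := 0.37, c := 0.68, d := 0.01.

¬d: Gödel ¬ of 0.01 = 0 (operand ≠ 0)
(d ∨ ¬d) = max(0.01, 0) = 0.01
(a → b): 0.53 > 0.37, so result = 0.37
((d ∨ ¬d) → (a → b)): 0.01 ≤ 0.37, so result = 1
(b ∧ d) = min(0.37, 0.01) = 0.01
(b ∨ b) = max(0.37, 0.37) = 0.37
((b ∧ d) ∨ (b ∨ b)) = max(0.01, 0.37) = 0.37
(c → ((b ∧ d) ∨ (b ∨ b))): 0.68 > 0.37, so result = 0.37
¬d: Gödel ¬ of 0.01 = 0 (operand ≠ 0)
(¬d → b): 0 ≤ 0.37, so result = 1
((c → ((b ∧ d) ∨ (b ∨ b))) ∧ (¬d → b)) = min(0.37, 1) = 0.37
(((d ∨ ¬d) → (a → b)) → ((c → ((b ∧ d) ∨ (b ∨ b))) ∧ (¬d → b))): 1 > 0.37, so result = 0.37

0.37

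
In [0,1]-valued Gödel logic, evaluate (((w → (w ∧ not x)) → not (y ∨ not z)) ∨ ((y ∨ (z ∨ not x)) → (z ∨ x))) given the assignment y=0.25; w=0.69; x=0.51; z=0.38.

1.00

not x: Gödel ¬ of 0.51 = 0 (operand ≠ 0)
(w ∧ not x) = min(0.69, 0) = 0
(w → (w ∧ not x)): 0.69 > 0, so result = 0
not z: Gödel ¬ of 0.38 = 0 (operand ≠ 0)
(y ∨ not z) = max(0.25, 0) = 0.25
not (y ∨ not z): Gödel ¬ of 0.25 = 0 (operand ≠ 0)
((w → (w ∧ not x)) → not (y ∨ not z)): 0 ≤ 0, so result = 1
not x: Gödel ¬ of 0.51 = 0 (operand ≠ 0)
(z ∨ not x) = max(0.38, 0) = 0.38
(y ∨ (z ∨ not x)) = max(0.25, 0.38) = 0.38
(z ∨ x) = max(0.38, 0.51) = 0.51
((y ∨ (z ∨ not x)) → (z ∨ x)): 0.38 ≤ 0.51, so result = 1
(((w → (w ∧ not x)) → not (y ∨ not z)) ∨ ((y ∨ (z ∨ not x)) → (z ∨ x))) = max(1, 1) = 1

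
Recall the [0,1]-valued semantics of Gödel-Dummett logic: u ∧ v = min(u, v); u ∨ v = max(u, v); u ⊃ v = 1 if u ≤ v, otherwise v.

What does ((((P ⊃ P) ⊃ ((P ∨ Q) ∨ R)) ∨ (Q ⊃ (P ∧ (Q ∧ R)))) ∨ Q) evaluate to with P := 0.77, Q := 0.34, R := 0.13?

0.77

(P ⊃ P): 0.77 ≤ 0.77, so result = 1
(P ∨ Q) = max(0.77, 0.34) = 0.77
((P ∨ Q) ∨ R) = max(0.77, 0.13) = 0.77
((P ⊃ P) ⊃ ((P ∨ Q) ∨ R)): 1 > 0.77, so result = 0.77
(Q ∧ R) = min(0.34, 0.13) = 0.13
(P ∧ (Q ∧ R)) = min(0.77, 0.13) = 0.13
(Q ⊃ (P ∧ (Q ∧ R))): 0.34 > 0.13, so result = 0.13
(((P ⊃ P) ⊃ ((P ∨ Q) ∨ R)) ∨ (Q ⊃ (P ∧ (Q ∧ R)))) = max(0.77, 0.13) = 0.77
((((P ⊃ P) ⊃ ((P ∨ Q) ∨ R)) ∨ (Q ⊃ (P ∧ (Q ∧ R)))) ∨ Q) = max(0.77, 0.34) = 0.77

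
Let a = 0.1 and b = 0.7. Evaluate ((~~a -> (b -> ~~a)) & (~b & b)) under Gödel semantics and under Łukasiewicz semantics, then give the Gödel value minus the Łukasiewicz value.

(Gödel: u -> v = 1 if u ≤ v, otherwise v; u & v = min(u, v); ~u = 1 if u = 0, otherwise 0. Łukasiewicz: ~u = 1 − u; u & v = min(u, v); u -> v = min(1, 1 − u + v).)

Gödel evaluation:
  ~a: Gödel ¬ of 0.1 = 0 (operand ≠ 0)
  ~~a: Gödel ¬ of 0 = 1 (operand is 0)
  ~a: Gödel ¬ of 0.1 = 0 (operand ≠ 0)
  ~~a: Gödel ¬ of 0 = 1 (operand is 0)
  (b -> ~~a): 0.7 ≤ 1, so result = 1
  (~~a -> (b -> ~~a)): 1 ≤ 1, so result = 1
  ~b: Gödel ¬ of 0.7 = 0 (operand ≠ 0)
  (~b & b) = min(0, 0.7) = 0
  ((~~a -> (b -> ~~a)) & (~b & b)) = min(1, 0) = 0
  Gödel value = 0
Łukasiewicz evaluation:
  ~a: Łukasiewicz ¬ gives 1 − 0.1 = 0.9
  ~~a: Łukasiewicz ¬ gives 1 − 0.9 = 0.1
  ~a: Łukasiewicz ¬ gives 1 − 0.1 = 0.9
  ~~a: Łukasiewicz ¬ gives 1 − 0.9 = 0.1
  (b -> ~~a): min(1, 1 − 0.7 + 0.1) = 0.4
  (~~a -> (b -> ~~a)): min(1, 1 − 0.1 + 0.4) = 1
  ~b: Łukasiewicz ¬ gives 1 − 0.7 = 0.3
  (~b & b) = min(0.3, 0.7) = 0.3
  ((~~a -> (b -> ~~a)) & (~b & b)) = min(1, 0.3) = 0.3
  Łukasiewicz value = 0.3
Difference: 0 − 0.3 = -0.30

-0.30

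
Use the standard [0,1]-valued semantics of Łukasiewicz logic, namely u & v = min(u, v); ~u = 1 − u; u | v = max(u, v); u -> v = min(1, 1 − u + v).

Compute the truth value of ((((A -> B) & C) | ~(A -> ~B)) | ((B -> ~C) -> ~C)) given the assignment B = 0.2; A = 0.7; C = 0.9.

0.50

(A -> B): min(1, 1 − 0.7 + 0.2) = 0.5
((A -> B) & C) = min(0.5, 0.9) = 0.5
~B: Łukasiewicz ¬ gives 1 − 0.2 = 0.8
(A -> ~B): min(1, 1 − 0.7 + 0.8) = 1
~(A -> ~B): Łukasiewicz ¬ gives 1 − 1 = 0
(((A -> B) & C) | ~(A -> ~B)) = max(0.5, 0) = 0.5
~C: Łukasiewicz ¬ gives 1 − 0.9 = 0.1
(B -> ~C): min(1, 1 − 0.2 + 0.1) = 0.9
~C: Łukasiewicz ¬ gives 1 − 0.9 = 0.1
((B -> ~C) -> ~C): min(1, 1 − 0.9 + 0.1) = 0.2
((((A -> B) & C) | ~(A -> ~B)) | ((B -> ~C) -> ~C)) = max(0.5, 0.2) = 0.5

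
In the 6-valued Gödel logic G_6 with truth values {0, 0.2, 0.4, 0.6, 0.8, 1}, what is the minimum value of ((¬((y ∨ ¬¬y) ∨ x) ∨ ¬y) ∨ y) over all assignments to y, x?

0.20

The minimum is attained at y = 0.2, x = 0:
  ¬y: Gödel ¬ of 0.2 = 0 (operand ≠ 0)
  ¬¬y: Gödel ¬ of 0 = 1 (operand is 0)
  (y ∨ ¬¬y) = max(0.2, 1) = 1
  ((y ∨ ¬¬y) ∨ x) = max(1, 0) = 1
  ¬((y ∨ ¬¬y) ∨ x): Gödel ¬ of 1 = 0 (operand ≠ 0)
  ¬y: Gödel ¬ of 0.2 = 0 (operand ≠ 0)
  (¬((y ∨ ¬¬y) ∨ x) ∨ ¬y) = max(0, 0) = 0
  ((¬((y ∨ ¬¬y) ∨ x) ∨ ¬y) ∨ y) = max(0, 0.2) = 0.2
Checking all 36 assignments confirms none give a value below 0.20.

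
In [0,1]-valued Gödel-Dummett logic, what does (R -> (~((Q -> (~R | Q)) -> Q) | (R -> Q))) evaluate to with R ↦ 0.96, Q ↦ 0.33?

0.33

~R: Gödel ¬ of 0.96 = 0 (operand ≠ 0)
(~R | Q) = max(0, 0.33) = 0.33
(Q -> (~R | Q)): 0.33 ≤ 0.33, so result = 1
((Q -> (~R | Q)) -> Q): 1 > 0.33, so result = 0.33
~((Q -> (~R | Q)) -> Q): Gödel ¬ of 0.33 = 0 (operand ≠ 0)
(R -> Q): 0.96 > 0.33, so result = 0.33
(~((Q -> (~R | Q)) -> Q) | (R -> Q)) = max(0, 0.33) = 0.33
(R -> (~((Q -> (~R | Q)) -> Q) | (R -> Q))): 0.96 > 0.33, so result = 0.33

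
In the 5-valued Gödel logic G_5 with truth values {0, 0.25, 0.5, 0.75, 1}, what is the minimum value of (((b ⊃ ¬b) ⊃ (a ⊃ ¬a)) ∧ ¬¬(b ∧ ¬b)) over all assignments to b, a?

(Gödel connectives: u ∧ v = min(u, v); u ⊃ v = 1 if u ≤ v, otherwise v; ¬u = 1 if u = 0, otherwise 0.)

The minimum is attained at b = 0, a = 0:
  ¬b: Gödel ¬ of 0 = 1 (operand is 0)
  (b ⊃ ¬b): 0 ≤ 1, so result = 1
  ¬a: Gödel ¬ of 0 = 1 (operand is 0)
  (a ⊃ ¬a): 0 ≤ 1, so result = 1
  ((b ⊃ ¬b) ⊃ (a ⊃ ¬a)): 1 ≤ 1, so result = 1
  ¬b: Gödel ¬ of 0 = 1 (operand is 0)
  (b ∧ ¬b) = min(0, 1) = 0
  ¬(b ∧ ¬b): Gödel ¬ of 0 = 1 (operand is 0)
  ¬¬(b ∧ ¬b): Gödel ¬ of 1 = 0 (operand ≠ 0)
  (((b ⊃ ¬b) ⊃ (a ⊃ ¬a)) ∧ ¬¬(b ∧ ¬b)) = min(1, 0) = 0
Checking all 25 assignments confirms none give a value below 0.00.

0.00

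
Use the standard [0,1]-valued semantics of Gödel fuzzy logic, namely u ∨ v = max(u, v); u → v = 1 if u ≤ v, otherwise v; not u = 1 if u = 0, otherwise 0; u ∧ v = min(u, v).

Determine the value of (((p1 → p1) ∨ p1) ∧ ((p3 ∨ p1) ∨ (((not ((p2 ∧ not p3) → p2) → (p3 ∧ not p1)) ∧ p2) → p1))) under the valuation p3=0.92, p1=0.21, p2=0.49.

0.92

(p1 → p1): 0.21 ≤ 0.21, so result = 1
((p1 → p1) ∨ p1) = max(1, 0.21) = 1
(p3 ∨ p1) = max(0.92, 0.21) = 0.92
not p3: Gödel ¬ of 0.92 = 0 (operand ≠ 0)
(p2 ∧ not p3) = min(0.49, 0) = 0
((p2 ∧ not p3) → p2): 0 ≤ 0.49, so result = 1
not ((p2 ∧ not p3) → p2): Gödel ¬ of 1 = 0 (operand ≠ 0)
not p1: Gödel ¬ of 0.21 = 0 (operand ≠ 0)
(p3 ∧ not p1) = min(0.92, 0) = 0
(not ((p2 ∧ not p3) → p2) → (p3 ∧ not p1)): 0 ≤ 0, so result = 1
((not ((p2 ∧ not p3) → p2) → (p3 ∧ not p1)) ∧ p2) = min(1, 0.49) = 0.49
(((not ((p2 ∧ not p3) → p2) → (p3 ∧ not p1)) ∧ p2) → p1): 0.49 > 0.21, so result = 0.21
((p3 ∨ p1) ∨ (((not ((p2 ∧ not p3) → p2) → (p3 ∧ not p1)) ∧ p2) → p1)) = max(0.92, 0.21) = 0.92
(((p1 → p1) ∨ p1) ∧ ((p3 ∨ p1) ∨ (((not ((p2 ∧ not p3) → p2) → (p3 ∧ not p1)) ∧ p2) → p1))) = min(1, 0.92) = 0.92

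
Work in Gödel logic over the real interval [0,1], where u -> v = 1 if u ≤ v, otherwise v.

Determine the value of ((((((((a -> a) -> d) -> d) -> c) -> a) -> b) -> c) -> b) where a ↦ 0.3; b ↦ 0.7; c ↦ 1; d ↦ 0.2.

(a -> a): 0.3 ≤ 0.3, so result = 1
((a -> a) -> d): 1 > 0.2, so result = 0.2
(((a -> a) -> d) -> d): 0.2 ≤ 0.2, so result = 1
((((a -> a) -> d) -> d) -> c): 1 ≤ 1, so result = 1
(((((a -> a) -> d) -> d) -> c) -> a): 1 > 0.3, so result = 0.3
((((((a -> a) -> d) -> d) -> c) -> a) -> b): 0.3 ≤ 0.7, so result = 1
(((((((a -> a) -> d) -> d) -> c) -> a) -> b) -> c): 1 ≤ 1, so result = 1
((((((((a -> a) -> d) -> d) -> c) -> a) -> b) -> c) -> b): 1 > 0.7, so result = 0.7

0.70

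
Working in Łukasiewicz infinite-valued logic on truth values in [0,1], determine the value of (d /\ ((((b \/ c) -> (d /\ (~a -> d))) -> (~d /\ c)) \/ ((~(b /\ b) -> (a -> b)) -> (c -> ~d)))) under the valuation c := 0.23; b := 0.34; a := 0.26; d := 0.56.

(b \/ c) = max(0.34, 0.23) = 0.34
~a: Łukasiewicz ¬ gives 1 − 0.26 = 0.74
(~a -> d): min(1, 1 − 0.74 + 0.56) = 0.82
(d /\ (~a -> d)) = min(0.56, 0.82) = 0.56
((b \/ c) -> (d /\ (~a -> d))): min(1, 1 − 0.34 + 0.56) = 1
~d: Łukasiewicz ¬ gives 1 − 0.56 = 0.44
(~d /\ c) = min(0.44, 0.23) = 0.23
(((b \/ c) -> (d /\ (~a -> d))) -> (~d /\ c)): min(1, 1 − 1 + 0.23) = 0.23
(b /\ b) = min(0.34, 0.34) = 0.34
~(b /\ b): Łukasiewicz ¬ gives 1 − 0.34 = 0.66
(a -> b): min(1, 1 − 0.26 + 0.34) = 1
(~(b /\ b) -> (a -> b)): min(1, 1 − 0.66 + 1) = 1
~d: Łukasiewicz ¬ gives 1 − 0.56 = 0.44
(c -> ~d): min(1, 1 − 0.23 + 0.44) = 1
((~(b /\ b) -> (a -> b)) -> (c -> ~d)): min(1, 1 − 1 + 1) = 1
((((b \/ c) -> (d /\ (~a -> d))) -> (~d /\ c)) \/ ((~(b /\ b) -> (a -> b)) -> (c -> ~d))) = max(0.23, 1) = 1
(d /\ ((((b \/ c) -> (d /\ (~a -> d))) -> (~d /\ c)) \/ ((~(b /\ b) -> (a -> b)) -> (c -> ~d)))) = min(0.56, 1) = 0.56

0.56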